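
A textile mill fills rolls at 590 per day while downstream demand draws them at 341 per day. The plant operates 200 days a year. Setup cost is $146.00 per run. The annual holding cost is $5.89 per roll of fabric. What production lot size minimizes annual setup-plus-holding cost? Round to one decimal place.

Annual demand D = 341 × 200 = 68,200.
Production build-up factor (1 − d/p) = 1 − 341/590 = 0.4220.
Q* = √(2DS / (H(1 − d/p))) = √(2 × 68,200 × 146 / (5.89 × 0.4220)).
= √(19,914,400 / 2.4858) ≈ 2830.429.

Q* ≈ 2,830.4 rolls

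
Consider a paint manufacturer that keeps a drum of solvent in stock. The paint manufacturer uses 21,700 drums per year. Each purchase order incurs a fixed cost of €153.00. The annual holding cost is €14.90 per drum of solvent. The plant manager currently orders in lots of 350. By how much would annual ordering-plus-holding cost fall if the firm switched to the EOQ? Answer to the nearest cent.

Extra cost ≈ €2,146.69 per year

EOQ = √(2DS/H) = √(2 × 21,700 × 153 / 14.9) ≈ 667.57.
Cost at Q* = (D/Q*)S + (Q*/2)H = √(2DSH) ≈ €9,946.81.
Cost at Q = 350: (21,700/350)×153 + (350/2)×14.9 = €9,486.00 + €2,607.50 = €12,093.50.
Excess = €12,093.50 − €9,946.81 = €2,146.69.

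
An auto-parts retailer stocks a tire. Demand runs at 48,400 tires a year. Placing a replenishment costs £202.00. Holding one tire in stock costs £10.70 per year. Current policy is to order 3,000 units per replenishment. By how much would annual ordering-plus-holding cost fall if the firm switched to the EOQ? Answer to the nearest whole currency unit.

Extra cost ≈ £4,844 per year

EOQ = √(2DS/H) = √(2 × 48,400 × 202 / 10.7) ≈ 1351.83.
Cost at Q* = (D/Q*)S + (Q*/2)H = √(2DSH) ≈ £14,464.56.
Cost at Q = 3,000: (48,400/3,000)×202 + (3,000/2)×10.7 = £3,258.93 + £16,050.00 = £19,308.93.
Excess = £19,308.93 − £14,464.56 = £4,844.37.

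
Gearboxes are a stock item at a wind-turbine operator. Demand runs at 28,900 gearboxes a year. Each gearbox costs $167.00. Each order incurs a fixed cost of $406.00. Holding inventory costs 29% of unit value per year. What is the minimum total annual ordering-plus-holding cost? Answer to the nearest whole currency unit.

TC* ≈ $33,712

Holding cost H = 0.29 × $167.00 = $48.4300 per unit per year.
Q* = √(2DS/H) = √(2 × 28,900 × 406 / 48.43) ≈ 696.10.
At the optimum the two cost components are equal, so total cost = 2·(Q*/2)H = Q*·H.
Minimum total = √(2DSH) = √(2 × 28,900 × 406 × 48.43) ≈ 33711.973.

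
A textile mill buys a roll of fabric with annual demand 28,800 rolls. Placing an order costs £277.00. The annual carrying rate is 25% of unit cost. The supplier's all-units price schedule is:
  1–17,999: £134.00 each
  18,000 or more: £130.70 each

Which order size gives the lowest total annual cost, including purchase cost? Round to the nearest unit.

Q* ≈ 690 rolls

Holding cost per unit per year at price C is H = 0.25·C.
For each price level, check whether its EOQ is feasible; otherwise the best quantity at that price is the breakpoint.
EOQ at £134.00 = 690.1 (feasible in tier 1): TC = 28,800×£134.00 + (28,800/690.1)×277 + (690.1/2)×0.25×£134.00 = £3,882,319.24.
EOQ at £130.70 = 698.8 < 18000, so use break Q=18000: TC = 28,800×£130.70 + (28,800/18000.0)×277 + (18000.0/2)×0.25×£130.70 = £4,058,678.20.
Lowest total cost is £3,882,319.24 at Q = 690.1.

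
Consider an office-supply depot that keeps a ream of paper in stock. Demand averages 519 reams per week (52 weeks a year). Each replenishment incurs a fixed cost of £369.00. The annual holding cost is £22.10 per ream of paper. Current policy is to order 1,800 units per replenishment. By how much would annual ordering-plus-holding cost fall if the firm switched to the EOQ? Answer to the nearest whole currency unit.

Annual demand D = 519 × 52 = 26,988.
EOQ = √(2DS/H) = √(2 × 26,988 × 369 / 22.1) ≈ 949.33.
Cost at Q* = (D/Q*)S + (Q*/2)H = √(2DSH) ≈ £20,980.20.
Cost at Q = 1,800: (26,988/1,800)×369 + (1,800/2)×22.1 = £5,532.54 + £19,890.00 = £25,422.54.
Excess = £25,422.54 − £20,980.20 = £4,442.34.

Extra cost ≈ £4,442 per year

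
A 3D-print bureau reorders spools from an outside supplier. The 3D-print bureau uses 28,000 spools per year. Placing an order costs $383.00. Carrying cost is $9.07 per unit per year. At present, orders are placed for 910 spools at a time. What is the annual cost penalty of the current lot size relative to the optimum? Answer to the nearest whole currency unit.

EOQ = √(2DS/H) = √(2 × 28,000 × 383 / 9.07) ≈ 1537.76.
Cost at Q* = (D/Q*)S + (Q*/2)H = √(2DSH) ≈ $13,947.52.
Cost at Q = 910: (28,000/910)×383 + (910/2)×9.07 = $11,784.62 + $4,126.85 = $15,911.47.
Excess = $15,911.47 − $13,947.52 = $1,963.94.

Extra cost ≈ $1,964 per year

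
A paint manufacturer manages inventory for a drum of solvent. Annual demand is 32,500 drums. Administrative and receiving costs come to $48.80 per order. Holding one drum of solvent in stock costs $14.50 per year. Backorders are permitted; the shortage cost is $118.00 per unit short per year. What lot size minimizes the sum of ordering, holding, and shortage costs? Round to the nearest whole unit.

With planned backorders, Q* = √(2DS/H) · √((H+B)/B).
√(2DS/H) = √(2 × 32,500 × 48.8 / 14.5) = 467.716.
√((H+B)/B) = √((14.5+118)/118) = 1.0597.
Q* ≈ 495.621.

Q* ≈ 496 drums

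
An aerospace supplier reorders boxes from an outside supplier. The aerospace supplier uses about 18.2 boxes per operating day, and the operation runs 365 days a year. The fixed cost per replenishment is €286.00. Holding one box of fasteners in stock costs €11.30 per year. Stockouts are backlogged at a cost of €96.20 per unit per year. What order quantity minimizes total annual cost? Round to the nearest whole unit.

Q* ≈ 613 boxes

Annual demand D = 18.2 × 365 = 6,643.
With planned backorders, Q* = √(2DS/H) · √((H+B)/B).
√(2DS/H) = √(2 × 6,643 × 286 / 11.3) = 579.884.
√((H+B)/B) = √((11.3+96.2)/96.2) = 1.0571.
Q* ≈ 612.996.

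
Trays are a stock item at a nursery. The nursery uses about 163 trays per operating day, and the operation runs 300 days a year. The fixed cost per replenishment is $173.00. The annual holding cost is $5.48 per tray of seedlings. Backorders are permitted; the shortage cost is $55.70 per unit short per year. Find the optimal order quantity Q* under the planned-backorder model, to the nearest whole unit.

Q* ≈ 1,842 trays

Annual demand D = 163 × 300 = 48,900.
With planned backorders, Q* = √(2DS/H) · √((H+B)/B).
√(2DS/H) = √(2 × 48,900 × 173 / 5.48) = 1757.123.
√((H+B)/B) = √((5.48+55.7)/55.7) = 1.0480.
Q* ≈ 1841.532.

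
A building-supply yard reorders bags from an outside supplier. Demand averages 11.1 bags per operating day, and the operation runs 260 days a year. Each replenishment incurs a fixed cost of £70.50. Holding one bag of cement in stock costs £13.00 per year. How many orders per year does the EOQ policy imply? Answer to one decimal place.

Annual demand D = 11.1 × 260 = 2,886.
Q* = √(2DS/H) = √(2 × 2,886 × 70.5 / 13) ≈ 176.92.
Orders per year = D / Q* = 2,886 / 176.92 ≈ 16.312.

N ≈ 16.3 orders per year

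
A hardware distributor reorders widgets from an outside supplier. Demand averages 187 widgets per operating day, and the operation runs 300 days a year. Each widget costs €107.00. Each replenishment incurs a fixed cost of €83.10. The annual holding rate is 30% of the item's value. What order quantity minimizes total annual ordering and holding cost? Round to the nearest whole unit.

Q* ≈ 539 widgets

Annual demand D = 187 × 300 = 56,100.
Holding cost H = 0.30 × €107.00 = €32.1000 per unit per year.
EOQ = √(2DS / H) = √(2 × 56,100 × 83.1 / 32.1).
= √(9,323,820 / 32.1) = √290,461.6822 ≈ 538.945.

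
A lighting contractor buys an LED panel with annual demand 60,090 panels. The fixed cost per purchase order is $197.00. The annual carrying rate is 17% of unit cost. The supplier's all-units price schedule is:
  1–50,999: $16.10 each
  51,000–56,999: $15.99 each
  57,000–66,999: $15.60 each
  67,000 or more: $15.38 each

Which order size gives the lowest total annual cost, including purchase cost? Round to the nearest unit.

Holding cost per unit per year at price C is H = 0.17·C.
Candidates are each tier's EOQ (if it falls in that tier) and each price-break quantity.
EOQ at $16.10 = 2941.1 (feasible in tier 1): TC = 60,090×$16.10 + (60,090/2941.1)×197 + (2941.1/2)×0.17×$16.10 = $975,498.83.
EOQ at $15.99 = 2951.2 < 51000, so use break Q=51000: TC = 60,090×$15.99 + (60,090/51000.0)×197 + (51000.0/2)×0.17×$15.99 = $1,030,387.86.
EOQ at $15.60 = 2987.9 < 57000, so use break Q=57000: TC = 60,090×$15.60 + (60,090/57000.0)×197 + (57000.0/2)×0.17×$15.60 = $1,013,193.68.
EOQ at $15.38 = 3009.2 < 67000, so use break Q=67000: TC = 60,090×$15.38 + (60,090/67000.0)×197 + (67000.0/2)×0.17×$15.38 = $1,011,949.98.
Lowest total cost is $975,498.83 at Q = 2941.1.

Q* ≈ 2,941 panels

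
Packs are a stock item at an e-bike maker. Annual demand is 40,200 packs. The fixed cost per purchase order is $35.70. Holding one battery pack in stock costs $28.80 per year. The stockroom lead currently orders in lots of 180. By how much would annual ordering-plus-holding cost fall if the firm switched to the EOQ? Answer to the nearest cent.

EOQ = √(2DS/H) = √(2 × 40,200 × 35.7 / 28.8) ≈ 315.69.
Cost at Q* = (D/Q*)S + (Q*/2)H = √(2DSH) ≈ $9,091.98.
Cost at Q = 180: (40,200/180)×35.7 + (180/2)×28.8 = $7,973.00 + $2,592.00 = $10,565.00.
Excess = $10,565.00 − $9,091.98 = $1,473.02.

Extra cost ≈ $1,473.02 per year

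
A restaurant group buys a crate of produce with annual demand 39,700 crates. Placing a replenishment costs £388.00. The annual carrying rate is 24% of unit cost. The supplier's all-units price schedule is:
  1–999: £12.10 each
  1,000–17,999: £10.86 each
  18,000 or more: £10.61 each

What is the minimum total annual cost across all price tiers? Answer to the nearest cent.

TC* ≈ £440,102.80

Holding cost per unit per year at price C is H = 0.24·C.
Evaluate total cost at each tier's feasible EOQ or, if the EOQ is below the tier, at the tier's minimum quantity.
Tier 1 (£12.10): EOQ = 3257.1 exceeds tier's upper bound 999, so this tier is dominated.
EOQ at £10.86 = 3438.0 (feasible in tier 2): TC = 39,700×£10.86 + (39,700/3438.0)×388 + (3438.0/2)×0.24×£10.86 = £440,102.80.
EOQ at £10.61 = 3478.3 < 18000, so use break Q=18000: TC = 39,700×£10.61 + (39,700/18000.0)×388 + (18000.0/2)×0.24×£10.61 = £444,990.36.
Lowest total cost among the candidates is at Q = 3438.0.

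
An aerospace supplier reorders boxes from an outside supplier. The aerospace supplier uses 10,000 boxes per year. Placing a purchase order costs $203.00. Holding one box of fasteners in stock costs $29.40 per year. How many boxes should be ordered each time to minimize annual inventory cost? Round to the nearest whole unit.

Q* ≈ 372 boxes

EOQ = √(2DS / H) = √(2 × 10,000 × 203 / 29.4).
= √(4,060,000 / 29.4) = √138,095.2381 ≈ 371.612.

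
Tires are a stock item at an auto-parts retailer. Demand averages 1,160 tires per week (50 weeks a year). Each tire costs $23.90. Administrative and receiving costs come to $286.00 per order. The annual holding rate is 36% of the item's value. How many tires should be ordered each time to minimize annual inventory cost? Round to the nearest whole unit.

Q* ≈ 1,964 tires

Annual demand D = 1,160 × 50 = 58,000.
Holding cost H = 0.36 × $23.90 = $8.6040 per unit per year.
EOQ = √(2DS / H) = √(2 × 58,000 × 286 / 8.604).
= √(33,176,000 / 8.604) = √3,855,880.9856 ≈ 1963.640.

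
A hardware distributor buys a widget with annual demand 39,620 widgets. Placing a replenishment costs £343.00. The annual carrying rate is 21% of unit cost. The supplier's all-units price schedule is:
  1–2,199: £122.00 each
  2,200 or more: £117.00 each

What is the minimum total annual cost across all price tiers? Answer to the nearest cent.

Holding cost per unit per year at price C is H = 0.21·C.
Evaluate total cost at each tier's feasible EOQ or, if the EOQ is below the tier, at the tier's minimum quantity.
EOQ at £122.00 = 1030.0 (feasible in tier 1): TC = 39,620×£122.00 + (39,620/1030.0)×343 + (1030.0/2)×0.21×£122.00 = £4,860,028.14.
EOQ at £117.00 = 1051.8 < 2200, so use break Q=2200: TC = 39,620×£117.00 + (39,620/2200.0)×343 + (2200.0/2)×0.21×£117.00 = £4,668,744.12.
Lowest total cost among the candidates is at Q = 2200.0.

TC* ≈ £4,668,744.12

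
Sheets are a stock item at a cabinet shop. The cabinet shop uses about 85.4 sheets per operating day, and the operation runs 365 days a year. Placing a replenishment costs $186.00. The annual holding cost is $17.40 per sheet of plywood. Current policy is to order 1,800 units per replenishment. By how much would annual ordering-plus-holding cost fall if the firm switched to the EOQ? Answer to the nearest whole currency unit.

Annual demand D = 85.4 × 365 = 31,171.
EOQ = √(2DS/H) = √(2 × 31,171 × 186 / 17.4) ≈ 816.34.
Cost at Q* = (D/Q*)S + (Q*/2)H = √(2DSH) ≈ $14,204.35.
Cost at Q = 1,800: (31,171/1,800)×186 + (1,800/2)×17.4 = $3,221.00 + $15,660.00 = $18,881.00.
Excess = $18,881.00 − $14,204.35 = $4,676.65.

Extra cost ≈ $4,677 per year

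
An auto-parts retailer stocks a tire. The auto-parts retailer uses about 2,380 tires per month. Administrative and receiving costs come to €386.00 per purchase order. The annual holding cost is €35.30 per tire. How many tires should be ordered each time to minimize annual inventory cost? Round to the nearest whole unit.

Q* ≈ 790 tires

Annual demand D = 2,380 × 12 = 28,560.
EOQ = √(2DS / H) = √(2 × 28,560 × 386 / 35.3).
= √(22,048,320 / 35.3) = √624,598.3003 ≈ 790.315.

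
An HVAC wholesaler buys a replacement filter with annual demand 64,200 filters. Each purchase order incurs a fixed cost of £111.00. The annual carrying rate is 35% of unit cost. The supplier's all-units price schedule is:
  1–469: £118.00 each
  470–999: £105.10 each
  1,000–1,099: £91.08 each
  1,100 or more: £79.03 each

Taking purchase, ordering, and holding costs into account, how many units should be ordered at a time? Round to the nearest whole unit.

Q* ≈ 1,100 filters

Holding cost per unit per year at price C is H = 0.35·C.
Candidates are each tier's EOQ (if it falls in that tier) and each price-break quantity.
Tier 1 (£118.00): EOQ = 587.4 exceeds tier's upper bound 469, so this tier is dominated.
EOQ at £105.10 = 622.5 (feasible in tier 2): TC = 64,200×£105.10 + (64,200/622.5)×111 + (622.5/2)×0.35×£105.10 = £6,770,317.04.
EOQ at £91.08 = 668.6 < 1000, so use break Q=1000: TC = 64,200×£91.08 + (64,200/1000.0)×111 + (1000.0/2)×0.35×£91.08 = £5,870,401.20.
EOQ at £79.03 = 717.8 < 1100, so use break Q=1100: TC = 64,200×£79.03 + (64,200/1100.0)×111 + (1100.0/2)×0.35×£79.03 = £5,095,417.64.
Lowest total cost is £5,095,417.64 at Q = 1100.0.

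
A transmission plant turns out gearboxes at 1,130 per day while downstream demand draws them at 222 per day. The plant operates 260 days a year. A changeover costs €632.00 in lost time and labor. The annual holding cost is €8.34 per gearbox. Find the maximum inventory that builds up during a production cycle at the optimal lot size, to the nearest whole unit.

Annual demand D = 222 × 260 = 57,720.
Production build-up factor (1 − d/p) = 1 − 222/1,130 = 0.8035.
Q* = √(2DS / (H(1 − d/p))) = √(2 × 57,720 × 632 / (8.34 × 0.8035)).
= √(72,958,080 / 6.7015) ≈ 3299.514.
Maximum inventory = Q*(1 − d/p) = 3299.514 × 0.8035 ≈ 2651.291.

I_max ≈ 2,651 gearboxes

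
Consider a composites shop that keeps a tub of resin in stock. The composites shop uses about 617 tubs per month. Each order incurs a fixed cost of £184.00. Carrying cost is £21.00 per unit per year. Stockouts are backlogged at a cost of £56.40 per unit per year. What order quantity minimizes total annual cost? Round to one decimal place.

Q* ≈ 422.0 tubs

Annual demand D = 617 × 12 = 7,404.
With planned backorders, Q* = √(2DS/H) · √((H+B)/B).
√(2DS/H) = √(2 × 7,404 × 184 / 21) = 360.203.
√((H+B)/B) = √((21+56.4)/56.4) = 1.1715.
Q* ≈ 421.967.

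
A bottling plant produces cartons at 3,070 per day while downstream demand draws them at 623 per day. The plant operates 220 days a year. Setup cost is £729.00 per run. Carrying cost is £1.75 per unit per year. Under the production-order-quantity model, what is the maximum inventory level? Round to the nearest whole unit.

Annual demand D = 623 × 220 = 137,060.
Production build-up factor (1 − d/p) = 1 − 623/3,070 = 0.7971.
Q* = √(2DS / (H(1 − d/p))) = √(2 × 137,060 × 729 / (1.75 × 0.7971)).
= √(199,833,480 / 1.3949) ≈ 11969.260.
Maximum inventory = Q*(1 − d/p) = 11969.260 × 0.7971 ≈ 9540.319.

I_max ≈ 9,540 cartons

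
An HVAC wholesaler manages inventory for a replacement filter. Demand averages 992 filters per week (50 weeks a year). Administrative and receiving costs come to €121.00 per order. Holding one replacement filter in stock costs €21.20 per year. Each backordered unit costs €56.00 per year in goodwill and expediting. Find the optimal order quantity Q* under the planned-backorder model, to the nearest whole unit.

Annual demand D = 992 × 50 = 49,600.
With planned backorders, Q* = √(2DS/H) · √((H+B)/B).
√(2DS/H) = √(2 × 49,600 × 121 / 21.2) = 752.455.
√((H+B)/B) = √((21.2+56)/56) = 1.1741.
Q* ≈ 883.477.

Q* ≈ 883 filters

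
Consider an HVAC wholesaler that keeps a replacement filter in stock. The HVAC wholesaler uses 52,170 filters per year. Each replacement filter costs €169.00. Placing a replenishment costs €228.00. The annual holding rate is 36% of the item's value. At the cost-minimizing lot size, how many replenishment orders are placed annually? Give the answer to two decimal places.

N ≈ 83.43 orders per year

Holding cost H = 0.36 × €169.00 = €60.8400 per unit per year.
Q* = √(2DS/H) = √(2 × 52,170 × 228 / 60.84) ≈ 625.31.
Orders per year = D / Q* = 52,170 / 625.31 ≈ 83.430.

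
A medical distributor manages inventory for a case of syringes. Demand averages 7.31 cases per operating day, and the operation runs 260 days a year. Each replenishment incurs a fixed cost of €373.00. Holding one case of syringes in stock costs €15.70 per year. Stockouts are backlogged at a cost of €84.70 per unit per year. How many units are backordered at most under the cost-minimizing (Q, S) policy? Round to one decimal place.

Annual demand D = 7.31 × 260 = 1,900.6.
With planned backorders, Q* = √(2DS/H) · √((H+B)/B).
√(2DS/H) = √(2 × 1,900.6 × 373 / 15.7) = 300.514.
√((H+B)/B) = √((15.7+84.7)/84.7) = 1.0887.
Q* ≈ 327.183.
S* = Q* · H/(H+B) = 327.183 × 15.7/100.4 ≈ 51.163.

S* ≈ 51.2 cases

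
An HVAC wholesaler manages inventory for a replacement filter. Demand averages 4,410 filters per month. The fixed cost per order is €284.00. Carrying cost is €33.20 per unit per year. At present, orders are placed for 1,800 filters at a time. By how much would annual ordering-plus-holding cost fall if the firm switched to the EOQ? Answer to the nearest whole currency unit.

Annual demand D = 4,410 × 12 = 52,920.
EOQ = √(2DS/H) = √(2 × 52,920 × 284 / 33.2) ≈ 951.51.
Cost at Q* = (D/Q*)S + (Q*/2)H = √(2DSH) ≈ €31,590.25.
Cost at Q = 1,800: (52,920/1,800)×284 + (1,800/2)×33.2 = €8,349.60 + €29,880.00 = €38,229.60.
Excess = €38,229.60 − €31,590.25 = €6,639.35.

Extra cost ≈ €6,639 per year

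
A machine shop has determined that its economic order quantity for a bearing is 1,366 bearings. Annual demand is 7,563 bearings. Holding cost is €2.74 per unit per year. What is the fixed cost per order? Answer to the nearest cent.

Invert the EOQ relation Q*² = 2DS/H.
From Q* = √(2DS/H): S = Q*²H / (2D) = 1,366² × 2.74 / (2 × 7,563) = 338.0087.

S ≈ €338.01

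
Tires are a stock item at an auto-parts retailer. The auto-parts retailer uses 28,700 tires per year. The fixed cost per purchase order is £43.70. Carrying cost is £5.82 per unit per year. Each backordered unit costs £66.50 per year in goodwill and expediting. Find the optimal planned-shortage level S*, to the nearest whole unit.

With planned backorders, Q* = √(2DS/H) · √((H+B)/B).
√(2DS/H) = √(2 × 28,700 × 43.7 / 5.82) = 656.501.
√((H+B)/B) = √((5.82+66.5)/66.5) = 1.0428.
Q* ≈ 684.626.
S* = Q* · H/(H+B) = 684.626 × 5.82/72.32 ≈ 55.096.

S* ≈ 55 tires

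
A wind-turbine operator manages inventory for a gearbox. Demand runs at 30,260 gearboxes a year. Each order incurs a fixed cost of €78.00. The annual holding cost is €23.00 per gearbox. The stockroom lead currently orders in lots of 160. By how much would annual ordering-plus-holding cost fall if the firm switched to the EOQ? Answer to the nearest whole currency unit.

Extra cost ≈ €6,172 per year

EOQ = √(2DS/H) = √(2 × 30,260 × 78 / 23) ≈ 453.04.
Cost at Q* = (D/Q*)S + (Q*/2)H = √(2DSH) ≈ €10,419.83.
Cost at Q = 160: (30,260/160)×78 + (160/2)×23 = €14,751.75 + €1,840.00 = €16,591.75.
Excess = €16,591.75 − €10,419.83 = €6,171.92.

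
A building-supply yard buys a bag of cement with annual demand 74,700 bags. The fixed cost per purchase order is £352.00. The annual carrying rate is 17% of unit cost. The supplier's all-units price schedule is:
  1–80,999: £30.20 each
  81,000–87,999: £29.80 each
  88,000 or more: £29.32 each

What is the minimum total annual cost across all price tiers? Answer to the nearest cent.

Holding cost per unit per year at price C is H = 0.17·C.
For each price level, check whether its EOQ is feasible; otherwise the best quantity at that price is the breakpoint.
EOQ at £30.20 = 3200.5 (feasible in tier 1): TC = 74,700×£30.20 + (74,700/3200.5)×352 + (3200.5/2)×0.17×£30.20 = £2,272,371.40.
EOQ at £29.80 = 3221.9 < 81000, so use break Q=81000: TC = 74,700×£29.80 + (74,700/81000.0)×352 + (81000.0/2)×0.17×£29.80 = £2,431,557.62.
EOQ at £29.32 = 3248.2 < 88000, so use break Q=88000: TC = 74,700×£29.32 + (74,700/88000.0)×352 + (88000.0/2)×0.17×£29.32 = £2,409,816.40.
Lowest total cost among the candidates is at Q = 3200.5.

TC* ≈ £2,272,371.40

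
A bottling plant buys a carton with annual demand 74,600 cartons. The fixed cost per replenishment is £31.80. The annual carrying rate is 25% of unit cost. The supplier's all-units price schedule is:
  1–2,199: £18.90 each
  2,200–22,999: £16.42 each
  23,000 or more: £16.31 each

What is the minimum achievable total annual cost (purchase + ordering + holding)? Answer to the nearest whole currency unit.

TC* ≈ £1,230,526

Holding cost per unit per year at price C is H = 0.25·C.
Evaluate total cost at each tier's feasible EOQ or, if the EOQ is below the tier, at the tier's minimum quantity.
EOQ at £18.90 = 1002.1 (feasible in tier 1): TC = 74,600×£18.90 + (74,600/1002.1)×31.8 + (1002.1/2)×0.25×£18.90 = £1,414,674.77.
EOQ at £16.42 = 1075.1 < 2200, so use break Q=2200: TC = 74,600×£16.42 + (74,600/2200.0)×31.8 + (2200.0/2)×0.25×£16.42 = £1,230,525.81.
EOQ at £16.31 = 1078.7 < 23000, so use break Q=23000: TC = 74,600×£16.31 + (74,600/23000.0)×31.8 + (23000.0/2)×0.25×£16.31 = £1,263,720.39.
Lowest total cost among the candidates is at Q = 2200.0.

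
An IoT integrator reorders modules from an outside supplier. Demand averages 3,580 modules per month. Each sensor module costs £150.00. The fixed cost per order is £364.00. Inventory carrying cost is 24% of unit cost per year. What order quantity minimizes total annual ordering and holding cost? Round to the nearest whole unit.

Q* ≈ 932 modules

Annual demand D = 3,580 × 12 = 42,960.
Holding cost H = 0.24 × £150.00 = £36.0000 per unit per year.
EOQ = √(2DS / H) = √(2 × 42,960 × 364 / 36).
= √(31,274,880 / 36) = √868,746.6667 ≈ 932.066.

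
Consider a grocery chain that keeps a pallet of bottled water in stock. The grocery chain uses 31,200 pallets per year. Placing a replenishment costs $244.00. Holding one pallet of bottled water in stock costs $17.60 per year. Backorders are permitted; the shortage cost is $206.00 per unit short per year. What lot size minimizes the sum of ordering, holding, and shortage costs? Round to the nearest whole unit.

With planned backorders, Q* = √(2DS/H) · √((H+B)/B).
√(2DS/H) = √(2 × 31,200 × 244 / 17.6) = 930.103.
√((H+B)/B) = √((17.6+206)/206) = 1.0418.
Q* ≈ 969.021.

Q* ≈ 969 pallets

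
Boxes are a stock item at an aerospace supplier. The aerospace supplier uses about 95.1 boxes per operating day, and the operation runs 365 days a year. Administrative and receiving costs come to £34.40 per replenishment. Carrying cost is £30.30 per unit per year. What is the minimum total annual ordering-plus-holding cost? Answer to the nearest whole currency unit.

Annual demand D = 95.1 × 365 = 34,711.5.
Q* = √(2DS/H) = √(2 × 34,711.5 × 34.4 / 30.3) ≈ 280.74.
At Q*, ordering cost (D/Q*)S equals holding cost (Q*/2)H, each = √(DSH/2).
Minimum total = √(2DSH) = √(2 × 34,711.5 × 34.4 × 30.3) ≈ 8506.526.

TC* ≈ £8,507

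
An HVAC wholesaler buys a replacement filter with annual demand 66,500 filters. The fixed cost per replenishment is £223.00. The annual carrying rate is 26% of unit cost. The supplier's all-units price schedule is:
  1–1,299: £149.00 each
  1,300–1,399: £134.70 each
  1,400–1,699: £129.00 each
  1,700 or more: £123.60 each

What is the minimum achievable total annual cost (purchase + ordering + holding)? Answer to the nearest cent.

Holding cost per unit per year at price C is H = 0.26·C.
Evaluate total cost at each tier's feasible EOQ or, if the EOQ is below the tier, at the tier's minimum quantity.
EOQ at £149.00 = 875.0 (feasible in tier 1): TC = 66,500×£149.00 + (66,500/875.0)×223 + (875.0/2)×0.26×£149.00 = £9,942,396.75.
EOQ at £134.70 = 920.3 < 1300, so use break Q=1300: TC = 66,500×£134.70 + (66,500/1300.0)×223 + (1300.0/2)×0.26×£134.70 = £8,991,721.61.
EOQ at £129.00 = 940.4 < 1400, so use break Q=1400: TC = 66,500×£129.00 + (66,500/1400.0)×223 + (1400.0/2)×0.26×£129.00 = £8,612,570.50.
EOQ at £123.60 = 960.7 < 1700, so use break Q=1700: TC = 66,500×£123.60 + (66,500/1700.0)×223 + (1700.0/2)×0.26×£123.60 = £8,255,438.84.
Lowest total cost among the candidates is at Q = 1700.0.

TC* ≈ £8,255,438.84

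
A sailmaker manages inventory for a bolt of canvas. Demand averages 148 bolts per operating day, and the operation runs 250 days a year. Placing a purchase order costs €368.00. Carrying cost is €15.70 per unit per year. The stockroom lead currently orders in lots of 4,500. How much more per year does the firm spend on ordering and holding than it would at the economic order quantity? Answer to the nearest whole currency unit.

Annual demand D = 148 × 250 = 37,000.
EOQ = √(2DS/H) = √(2 × 37,000 × 368 / 15.7) ≈ 1317.01.
Cost at Q* = (D/Q*)S + (Q*/2)H = √(2DSH) ≈ €20,677.10.
Cost at Q = 4,500: (37,000/4,500)×368 + (4,500/2)×15.7 = €3,025.78 + €35,325.00 = €38,350.78.
Excess = €38,350.78 − €20,677.10 = €17,673.68.

Extra cost ≈ €17,674 per year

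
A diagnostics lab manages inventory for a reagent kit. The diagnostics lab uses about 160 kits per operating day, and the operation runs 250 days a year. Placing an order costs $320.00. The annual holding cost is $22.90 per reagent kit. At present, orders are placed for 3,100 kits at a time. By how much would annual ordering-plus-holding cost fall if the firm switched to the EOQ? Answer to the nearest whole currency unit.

Extra cost ≈ $15,412 per year

Annual demand D = 160 × 250 = 40,000.
EOQ = √(2DS/H) = √(2 × 40,000 × 320 / 22.9) ≈ 1057.31.
Cost at Q* = (D/Q*)S + (Q*/2)H = √(2DSH) ≈ $24,212.39.
Cost at Q = 3,100: (40,000/3,100)×320 + (3,100/2)×22.9 = $4,129.03 + $35,495.00 = $39,624.03.
Excess = $39,624.03 − $24,212.39 = $15,411.64.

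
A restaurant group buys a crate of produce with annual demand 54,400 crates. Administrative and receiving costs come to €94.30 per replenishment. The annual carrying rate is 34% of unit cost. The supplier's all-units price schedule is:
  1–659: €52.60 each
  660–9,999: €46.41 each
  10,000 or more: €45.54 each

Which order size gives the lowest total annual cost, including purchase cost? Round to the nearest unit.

Q* ≈ 806 crates

Holding cost per unit per year at price C is H = 0.34·C.
Candidates are each tier's EOQ (if it falls in that tier) and each price-break quantity.
Tier 1 (€52.60): EOQ = 757.4 exceeds tier's upper bound 659, so this tier is dominated.
EOQ at €46.41 = 806.4 (feasible in tier 2): TC = 54,400×€46.41 + (54,400/806.4)×94.3 + (806.4/2)×0.34×€46.41 = €2,537,427.76.
EOQ at €45.54 = 814.0 < 10000, so use break Q=10000: TC = 54,400×€45.54 + (54,400/10000.0)×94.3 + (10000.0/2)×0.34×€45.54 = €2,555,306.99.
Lowest total cost is €2,537,427.76 at Q = 806.4.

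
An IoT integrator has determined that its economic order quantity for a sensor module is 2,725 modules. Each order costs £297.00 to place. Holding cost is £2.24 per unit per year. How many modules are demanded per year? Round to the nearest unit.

Invert the EOQ relation Q*² = 2DS/H.
From Q* = √(2DS/H): D = Q*²H / (2S) = 2,725² × 2.24 / (2 × 297) = 28002.357.

D ≈ 28,002 modules per year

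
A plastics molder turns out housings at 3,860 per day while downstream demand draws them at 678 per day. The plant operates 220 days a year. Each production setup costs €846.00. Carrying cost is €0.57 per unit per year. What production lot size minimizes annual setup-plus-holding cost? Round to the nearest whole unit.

Q* ≈ 23,176 housings

Annual demand D = 678 × 220 = 149,160.
Production build-up factor (1 − d/p) = 1 − 678/3,860 = 0.8244.
Q* = √(2DS / (H(1 − d/p))) = √(2 × 149,160 × 846 / (0.57 × 0.8244)).
= √(252,378,720 / 0.4699) ≈ 23175.681.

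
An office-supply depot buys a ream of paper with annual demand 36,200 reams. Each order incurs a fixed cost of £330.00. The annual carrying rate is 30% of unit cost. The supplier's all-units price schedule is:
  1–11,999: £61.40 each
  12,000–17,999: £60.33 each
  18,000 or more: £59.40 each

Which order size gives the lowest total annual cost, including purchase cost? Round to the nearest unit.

Holding cost per unit per year at price C is H = 0.30·C.
Evaluate total cost at each tier's feasible EOQ or, if the EOQ is below the tier, at the tier's minimum quantity.
EOQ at £61.40 = 1138.9 (feasible in tier 1): TC = 36,200×£61.40 + (36,200/1138.9)×330 + (1138.9/2)×0.30×£61.40 = £2,243,658.34.
EOQ at £60.33 = 1148.9 < 12000, so use break Q=12000: TC = 36,200×£60.33 + (36,200/12000.0)×330 + (12000.0/2)×0.30×£60.33 = £2,293,535.50.
EOQ at £59.40 = 1157.9 < 18000, so use break Q=18000: TC = 36,200×£59.40 + (36,200/18000.0)×330 + (18000.0/2)×0.30×£59.40 = £2,311,323.67.
Lowest total cost is £2,243,658.34 at Q = 1138.9.

Q* ≈ 1,139 reams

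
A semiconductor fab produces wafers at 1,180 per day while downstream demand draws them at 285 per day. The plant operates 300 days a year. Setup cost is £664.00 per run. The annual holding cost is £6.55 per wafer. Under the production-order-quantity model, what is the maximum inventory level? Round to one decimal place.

Annual demand D = 285 × 300 = 85,500.
Production build-up factor (1 − d/p) = 1 − 285/1,180 = 0.7585.
Q* = √(2DS / (H(1 − d/p))) = √(2 × 85,500 × 664 / (6.55 × 0.7585)).
= √(113,544,000 / 4.968) ≈ 4780.694.
Maximum inventory = Q*(1 − d/p) = 4780.694 × 0.7585 ≈ 3626.035.

I_max ≈ 3,626.0 wafers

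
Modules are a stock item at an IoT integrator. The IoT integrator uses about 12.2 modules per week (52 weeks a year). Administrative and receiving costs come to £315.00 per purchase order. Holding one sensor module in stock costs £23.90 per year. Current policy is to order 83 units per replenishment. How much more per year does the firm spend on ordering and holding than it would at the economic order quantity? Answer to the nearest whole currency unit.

Extra cost ≈ £309 per year

Annual demand D = 12.2 × 52 = 634.4.
EOQ = √(2DS/H) = √(2 × 634.4 × 315 / 23.9) ≈ 129.32.
Cost at Q* = (D/Q*)S + (Q*/2)H = √(2DSH) ≈ £3,090.66.
Cost at Q = 83: (634.4/83)×315 + (83/2)×23.9 = £2,407.66 + £991.85 = £3,399.51.
Excess = £3,399.51 − £3,090.66 = £308.86.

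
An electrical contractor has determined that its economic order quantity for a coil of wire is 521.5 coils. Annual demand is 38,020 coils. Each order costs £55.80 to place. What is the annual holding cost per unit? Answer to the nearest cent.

Invert the EOQ relation Q*² = 2DS/H.
From Q* = √(2DS/H): H = 2DS / Q*² = 2 × 38,020 × 55.8 / 521.5² = 15.6015.

H ≈ £15.60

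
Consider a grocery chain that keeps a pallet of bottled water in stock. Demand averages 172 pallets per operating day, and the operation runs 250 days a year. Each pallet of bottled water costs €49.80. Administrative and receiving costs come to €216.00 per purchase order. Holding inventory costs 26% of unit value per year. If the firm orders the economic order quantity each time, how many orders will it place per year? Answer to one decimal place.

Annual demand D = 172 × 250 = 43,000.
Holding cost H = 0.26 × €49.80 = €12.9480 per unit per year.
EOQ = √(2DS/H) = √(2 × 43,000 × 216 / 12.948) ≈ 1197.77.
Orders per year = D / Q* = 43,000 / 1197.77 ≈ 35.900.

N ≈ 35.9 orders per year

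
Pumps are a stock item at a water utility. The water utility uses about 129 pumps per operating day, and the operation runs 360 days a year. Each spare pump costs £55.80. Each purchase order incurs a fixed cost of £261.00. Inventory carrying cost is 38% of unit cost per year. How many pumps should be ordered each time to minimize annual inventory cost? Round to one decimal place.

Annual demand D = 129 × 360 = 46,440.
Holding cost H = 0.38 × £55.80 = £21.2040 per unit per year.
EOQ = √(2DS / H) = √(2 × 46,440 × 261 / 21.204).
= √(24,241,680 / 21.204) = √1,143,259.7623 ≈ 1069.233.

Q* ≈ 1,069.2 pumps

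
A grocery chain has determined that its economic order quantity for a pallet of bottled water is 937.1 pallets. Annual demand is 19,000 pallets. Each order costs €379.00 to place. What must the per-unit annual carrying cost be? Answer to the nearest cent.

H ≈ €16.40

Invert the EOQ relation Q*² = 2DS/H.
From Q* = √(2DS/H): H = 2DS / Q*² = 2 × 19,000 × 379 / 937.1² = 16.4003.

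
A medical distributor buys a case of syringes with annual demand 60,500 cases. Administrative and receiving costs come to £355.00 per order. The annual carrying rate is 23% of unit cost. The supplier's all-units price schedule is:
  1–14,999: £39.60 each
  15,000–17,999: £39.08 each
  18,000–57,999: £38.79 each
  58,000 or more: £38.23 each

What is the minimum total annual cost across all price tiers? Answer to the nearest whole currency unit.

TC* ≈ £2,415,580

Holding cost per unit per year at price C is H = 0.23·C.
For each price level, check whether its EOQ is feasible; otherwise the best quantity at that price is the breakpoint.
EOQ at £39.60 = 2171.7 (feasible in tier 1): TC = 60,500×£39.60 + (60,500/2171.7)×355 + (2171.7/2)×0.23×£39.60 = £2,415,579.64.
EOQ at £39.08 = 2186.1 < 15000, so use break Q=15000: TC = 60,500×£39.08 + (60,500/15000.0)×355 + (15000.0/2)×0.23×£39.08 = £2,433,184.83.
EOQ at £38.79 = 2194.2 < 18000, so use break Q=18000: TC = 60,500×£38.79 + (60,500/18000.0)×355 + (18000.0/2)×0.23×£38.79 = £2,428,283.49.
EOQ at £38.23 = 2210.2 < 58000, so use break Q=58000: TC = 60,500×£38.23 + (60,500/58000.0)×355 + (58000.0/2)×0.23×£38.23 = £2,568,279.40.
Lowest total cost among the candidates is at Q = 2171.7.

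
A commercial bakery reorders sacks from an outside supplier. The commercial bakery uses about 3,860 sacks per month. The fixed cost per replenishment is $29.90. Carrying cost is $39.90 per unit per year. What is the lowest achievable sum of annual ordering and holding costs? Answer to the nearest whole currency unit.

Annual demand D = 3,860 × 12 = 46,320.
EOQ = √(2DS/H) = √(2 × 46,320 × 29.9 / 39.9) ≈ 263.48.
At the optimum the two cost components are equal, so total cost = 2·(Q*/2)H = Q*·H.
Minimum total = √(2DSH) = √(2 × 46,320 × 29.9 × 39.9) ≈ 10512.871.

TC* ≈ $10,513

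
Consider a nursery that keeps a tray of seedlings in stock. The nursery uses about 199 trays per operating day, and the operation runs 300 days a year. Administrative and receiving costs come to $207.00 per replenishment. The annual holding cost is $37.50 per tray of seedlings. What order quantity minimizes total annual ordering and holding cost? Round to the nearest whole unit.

Annual demand D = 199 × 300 = 59,700.
EOQ = √(2DS / H) = √(2 × 59,700 × 207 / 37.5).
= √(24,715,800 / 37.5) = √659,088 ≈ 811.842.

Q* ≈ 812 trays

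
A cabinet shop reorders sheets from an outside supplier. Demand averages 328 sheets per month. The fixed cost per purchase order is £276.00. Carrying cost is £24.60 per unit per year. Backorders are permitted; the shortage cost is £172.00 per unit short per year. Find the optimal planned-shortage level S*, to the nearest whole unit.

S* ≈ 40 sheets

Annual demand D = 328 × 12 = 3,936.
With planned backorders, Q* = √(2DS/H) · √((H+B)/B).
√(2DS/H) = √(2 × 3,936 × 276 / 24.6) = 297.187.
√((H+B)/B) = √((24.6+172)/172) = 1.0691.
Q* ≈ 317.729.
S* = Q* · H/(H+B) = 317.729 × 24.6/196.6 ≈ 39.757.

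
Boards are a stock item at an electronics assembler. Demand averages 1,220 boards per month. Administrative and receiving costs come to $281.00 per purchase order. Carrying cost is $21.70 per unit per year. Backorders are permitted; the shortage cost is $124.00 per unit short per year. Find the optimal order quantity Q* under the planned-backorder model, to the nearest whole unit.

Annual demand D = 1,220 × 12 = 14,640.
With planned backorders, Q* = √(2DS/H) · √((H+B)/B).
√(2DS/H) = √(2 × 14,640 × 281 / 21.7) = 615.756.
√((H+B)/B) = √((21.7+124)/124) = 1.0840.
Q* ≈ 667.464.

Q* ≈ 667 boards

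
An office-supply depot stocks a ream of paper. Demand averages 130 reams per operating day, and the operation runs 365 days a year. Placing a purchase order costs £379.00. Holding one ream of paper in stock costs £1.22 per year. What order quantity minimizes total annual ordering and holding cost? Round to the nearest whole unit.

Annual demand D = 130 × 365 = 47,450.
EOQ = √(2DS / H) = √(2 × 47,450 × 379 / 1.22).
= √(35,967,100 / 1.22) = √29,481,229.5082 ≈ 5429.662.

Q* ≈ 5,430 reams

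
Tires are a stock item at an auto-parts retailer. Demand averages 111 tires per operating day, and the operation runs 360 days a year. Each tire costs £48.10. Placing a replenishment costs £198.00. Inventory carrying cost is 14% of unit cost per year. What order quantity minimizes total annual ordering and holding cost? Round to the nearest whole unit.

Q* ≈ 1,533 tires

Annual demand D = 111 × 360 = 39,960.
Holding cost H = 0.14 × £48.10 = £6.7340 per unit per year.
EOQ = √(2DS / H) = √(2 × 39,960 × 198 / 6.734).
= √(15,824,160 / 6.734) = √2,349,890.1099 ≈ 1532.935.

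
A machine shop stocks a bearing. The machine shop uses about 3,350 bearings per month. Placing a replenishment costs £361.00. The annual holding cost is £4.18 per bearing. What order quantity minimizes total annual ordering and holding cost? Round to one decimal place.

Q* ≈ 2,635.1 bearings

Annual demand D = 3,350 × 12 = 40,200.
EOQ = √(2DS / H) = √(2 × 40,200 × 361 / 4.18).
= √(29,024,400 / 4.18) = √6,943,636.3636 ≈ 2635.078.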